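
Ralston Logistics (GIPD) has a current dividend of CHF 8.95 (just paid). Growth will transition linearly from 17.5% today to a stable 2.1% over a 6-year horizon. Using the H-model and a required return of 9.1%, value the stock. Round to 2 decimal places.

H-model: P₀ = D₀[(1+g_L) + H(g_S−g_L)]/(r−g_L), with H = 6/2 = 3.
P₀ = 8.95 × [(1+0.021) + 3×(0.175−0.021)] / (0.091−0.021)
   = 8.95 × 1.4830 / 0.07 = 189.6121

CHF 189.61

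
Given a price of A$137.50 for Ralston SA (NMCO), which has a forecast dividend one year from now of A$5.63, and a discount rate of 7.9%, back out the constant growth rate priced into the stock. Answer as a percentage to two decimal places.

From P₀ = D₁/(r − g), the implied growth is g = r − D₁/P₀.
g = 0.079 − 5.63/137.50 = 0.079 − 0.04095 = 0.03805

3.81%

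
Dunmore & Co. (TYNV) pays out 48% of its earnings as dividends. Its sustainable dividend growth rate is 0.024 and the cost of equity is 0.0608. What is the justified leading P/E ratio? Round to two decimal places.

13.04

Justified leading P/E = b/(r−g) = 0.48/(0.0608−0.024) = 13.0435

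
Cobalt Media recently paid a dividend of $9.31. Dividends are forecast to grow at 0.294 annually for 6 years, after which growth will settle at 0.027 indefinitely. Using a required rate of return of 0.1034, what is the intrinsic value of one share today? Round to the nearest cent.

$426.78

Two-stage DDM. Project D₁…D_6 at 0.294, terminal growth 0.027, discount at r = 0.1034.
D_1 = 12.0471
D_2 = 15.5890
D_3 = 20.1722
D_4 = 26.1028
D_5 = 33.7770
D_6 = 43.7074
Terminal value at t=6: TV = D_7/(r−g) = 44.8875/(0.1034−0.027) = 587.5332
P₀ = 12.0471/(1+0.1034)^1 + 15.5890/(1+0.1034)^2 + 20.1722/(1+0.1034)^3 + 26.1028/(1+0.1034)^4 + 33.7770/(1+0.1034)^5 + 43.7074/(1+0.1034)^6 + 587.5332/(1+0.1034)^6 = 426.7816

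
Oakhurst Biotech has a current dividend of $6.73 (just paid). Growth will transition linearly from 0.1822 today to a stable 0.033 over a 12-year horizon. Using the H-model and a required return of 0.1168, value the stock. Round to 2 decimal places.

$154.85

H-model: P₀ = D₀[(1+g_L) + H(g_S−g_L)]/(r−g_L), with H = 12/2 = 6.
P₀ = 6.73 × [(1+0.033) + 6×(0.1822−0.033)] / (0.1168−0.033)
   = 6.73 × 1.9282 / 0.0838 = 154.8542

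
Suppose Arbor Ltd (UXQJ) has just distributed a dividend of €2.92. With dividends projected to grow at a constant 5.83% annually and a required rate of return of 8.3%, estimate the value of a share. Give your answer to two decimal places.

Gordon growth model: P₀ = D₁/(r − g). D₁ = 2.92 × (1 + 0.0583) = 3.0902.
P₀ = 3.0902 / (0.083 − 0.0583) = 3.0902 / 0.0247 = 125.1108

€125.11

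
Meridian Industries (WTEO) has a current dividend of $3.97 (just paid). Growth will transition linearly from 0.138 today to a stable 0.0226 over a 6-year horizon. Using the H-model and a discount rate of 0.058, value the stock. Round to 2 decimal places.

H-model: P₀ = D₀[(1+g_L) + H(g_S−g_L)]/(r−g_L), with H = 6/2 = 3.
P₀ = 3.97 × [(1+0.0226) + 3×(0.138−0.0226)] / (0.058−0.0226)
   = 3.97 × 1.3688 / 0.0354 = 153.5067

$153.51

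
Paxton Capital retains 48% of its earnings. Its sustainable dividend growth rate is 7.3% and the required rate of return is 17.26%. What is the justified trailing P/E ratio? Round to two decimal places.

5.60

Payout ratio b = 1 − 0.48 = 0.52.
Justified trailing P/E = b(1+g)/(r−g) = 0.52×(1+0.073)/(0.1726−0.073) = 5.6020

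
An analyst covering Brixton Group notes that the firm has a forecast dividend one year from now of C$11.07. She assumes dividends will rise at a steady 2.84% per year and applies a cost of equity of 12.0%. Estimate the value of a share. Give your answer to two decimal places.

Gordon growth model: P₀ = D₁/(r − g), with D₁ = 11.07 given directly.
P₀ = 11.0700 / (0.12 − 0.0284) = 11.0700 / 0.0916 = 120.8515

C$120.85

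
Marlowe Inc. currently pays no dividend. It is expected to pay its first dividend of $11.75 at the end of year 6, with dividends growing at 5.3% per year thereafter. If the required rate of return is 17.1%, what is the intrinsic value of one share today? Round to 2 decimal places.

Deferred-dividend DDM. At t=5 the remaining stream is a growing perpetuity with first payment D_6 = 11.75.
V_5 = D_6/(r−g) = 11.75/(0.171−0.053) = 99.5763
P₀ = V_5/(1+r)^5 = 99.5763/(1+0.171)^5 = 45.2243

$45.22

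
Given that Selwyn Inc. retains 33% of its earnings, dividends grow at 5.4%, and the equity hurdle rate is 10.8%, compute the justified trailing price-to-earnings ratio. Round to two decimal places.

Payout ratio b = 1 − 0.33 = 0.67.
Justified trailing P/E = b(1+g)/(r−g) = 0.67×(1+0.054)/(0.108−0.054) = 13.0774

13.08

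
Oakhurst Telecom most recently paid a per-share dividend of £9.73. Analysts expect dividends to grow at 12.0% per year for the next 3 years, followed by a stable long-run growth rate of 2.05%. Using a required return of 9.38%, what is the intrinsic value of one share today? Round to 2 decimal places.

Two-stage DDM. Project D₁…D_3 at 0.12, terminal growth 0.0205, discount at r = 0.0938.
D_1 = 10.8976
D_2 = 12.2053
D_3 = 13.6699
Terminal value at t=3: TV = D_4/(r−g) = 13.9502/(0.0938−0.0205) = 190.3163
P₀ = 10.8976/(1+0.0938)^1 + 12.2053/(1+0.0938)^2 + 13.6699/(1+0.0938)^3 + 190.3163/(1+0.0938)^3 = 176.0436

£176.04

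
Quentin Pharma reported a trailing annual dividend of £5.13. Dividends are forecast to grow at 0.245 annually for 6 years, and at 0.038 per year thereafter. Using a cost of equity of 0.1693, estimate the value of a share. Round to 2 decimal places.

Two-stage DDM. Project D₁…D_6 at 0.245, terminal growth 0.038, discount at r = 0.1693.
D_1 = 6.3869
D_2 = 7.9516
D_3 = 9.8998
D_4 = 12.3252
D_5 = 15.3449
D_6 = 19.1044
Terminal value at t=6: TV = D_7/(r−g) = 19.8304/(0.1693−0.038) = 151.0310
P₀ = 6.3869/(1+0.1693)^1 + 7.9516/(1+0.1693)^2 + 9.8998/(1+0.1693)^3 + 12.3252/(1+0.1693)^4 + 15.3449/(1+0.1693)^5 + 19.1044/(1+0.1693)^6 + 151.0310/(1+0.1693)^6 = 97.6471

£97.65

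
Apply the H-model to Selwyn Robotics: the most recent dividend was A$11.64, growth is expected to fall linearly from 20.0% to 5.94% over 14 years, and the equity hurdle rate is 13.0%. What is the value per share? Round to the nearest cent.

A$336.93

H-model: P₀ = D₀[(1+g_L) + H(g_S−g_L)]/(r−g_L), with H = 14/2 = 7.
P₀ = 11.64 × [(1+0.0594) + 7×(0.2−0.0594)] / (0.13−0.0594)
   = 11.64 × 2.0436 / 0.0706 = 336.9335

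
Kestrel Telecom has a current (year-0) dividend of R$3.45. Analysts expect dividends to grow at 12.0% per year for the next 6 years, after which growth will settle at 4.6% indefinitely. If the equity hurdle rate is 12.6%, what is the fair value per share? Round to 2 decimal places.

Two-stage DDM. Project D₁…D_6 at 0.12, terminal growth 0.046, discount at r = 0.126.
D_1 = 3.8640
D_2 = 4.3277
D_3 = 4.8470
D_4 = 5.4286
D_5 = 6.0801
D_6 = 6.8097
Terminal value at t=6: TV = D_7/(r−g) = 7.1229/(0.126−0.046) = 89.0367
P₀ = 3.8640/(1+0.126)^1 + 4.3277/(1+0.126)^2 + 4.8470/(1+0.126)^3 + 5.4286/(1+0.126)^4 + 6.0801/(1+0.126)^5 + 6.8097/(1+0.126)^6 + 89.0367/(1+0.126)^6 = 64.0030

R$64.00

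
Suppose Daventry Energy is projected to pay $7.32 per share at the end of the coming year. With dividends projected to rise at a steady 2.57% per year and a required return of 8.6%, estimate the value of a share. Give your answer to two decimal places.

$121.39

Gordon growth model: P₀ = D₁/(r − g), with D₁ = 7.32 given directly.
P₀ = 7.3200 / (0.086 − 0.0257) = 7.3200 / 0.0603 = 121.3930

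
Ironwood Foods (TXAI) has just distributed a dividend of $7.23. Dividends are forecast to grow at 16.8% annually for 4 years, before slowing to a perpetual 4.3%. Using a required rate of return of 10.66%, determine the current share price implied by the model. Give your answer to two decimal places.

$180.32

Two-stage DDM. Project D₁…D_4 at 0.168, terminal growth 0.043, discount at r = 0.1066.
D_1 = 8.4446
D_2 = 9.8633
D_3 = 11.5204
D_4 = 13.4558
Terminal value at t=4: TV = D_5/(r−g) = 14.0344/(0.1066−0.043) = 220.6667
P₀ = 8.4446/(1+0.1066)^1 + 9.8633/(1+0.1066)^2 + 11.5204/(1+0.1066)^3 + 13.4558/(1+0.1066)^4 + 220.6667/(1+0.1066)^4 = 180.3151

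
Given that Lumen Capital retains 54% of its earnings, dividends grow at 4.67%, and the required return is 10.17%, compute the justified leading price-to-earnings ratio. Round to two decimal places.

8.36

Payout ratio b = 1 − 0.54 = 0.46.
Justified leading P/E = b/(r−g) = 0.46/(0.1017−0.0467) = 8.3636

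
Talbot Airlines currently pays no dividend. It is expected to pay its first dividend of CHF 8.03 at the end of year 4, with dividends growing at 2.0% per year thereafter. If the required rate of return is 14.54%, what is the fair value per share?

Deferred-dividend DDM. At t=3 the remaining stream is a growing perpetuity with first payment D_4 = 8.03.
V_3 = D_4/(r−g) = 8.03/(0.1454−0.02) = 64.0351
P₀ = V_3/(1+r)^3 = 64.0351/(1+0.1454)^3 = 42.6134

CHF 42.61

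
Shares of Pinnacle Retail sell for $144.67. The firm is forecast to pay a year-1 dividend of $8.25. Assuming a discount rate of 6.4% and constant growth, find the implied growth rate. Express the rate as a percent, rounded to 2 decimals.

0.70%

From P₀ = D₁/(r − g), the implied growth is g = r − D₁/P₀.
g = 0.064 − 8.25/144.67 = 0.064 − 0.05703 = 0.00697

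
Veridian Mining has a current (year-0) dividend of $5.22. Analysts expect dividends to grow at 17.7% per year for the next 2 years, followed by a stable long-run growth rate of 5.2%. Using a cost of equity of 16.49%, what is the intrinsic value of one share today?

$60.26

Two-stage DDM. Project D₁…D_2 at 0.177, terminal growth 0.052, discount at r = 0.1649.
D_1 = 6.1439
D_2 = 7.2314
Terminal value at t=2: TV = D_3/(r−g) = 7.6075/(0.1649−0.052) = 67.3822
P₀ = 6.1439/(1+0.1649)^1 + 7.2314/(1+0.1649)^2 + 67.3822/(1+0.1649)^2 = 60.2588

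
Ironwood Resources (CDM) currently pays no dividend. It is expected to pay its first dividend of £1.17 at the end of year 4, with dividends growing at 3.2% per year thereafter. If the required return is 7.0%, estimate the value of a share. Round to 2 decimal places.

Deferred-dividend DDM. At t=3 the remaining stream is a growing perpetuity with first payment D_4 = 1.17.
V_3 = D_4/(r−g) = 1.17/(0.07−0.032) = 30.7895
P₀ = V_3/(1+r)^3 = 30.7895/(1+0.07)^3 = 25.1334

£25.13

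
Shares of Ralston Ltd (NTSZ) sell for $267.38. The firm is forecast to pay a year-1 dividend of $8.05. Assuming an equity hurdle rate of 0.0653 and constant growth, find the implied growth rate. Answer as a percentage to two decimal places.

3.52%

From P₀ = D₁/(r − g), the implied growth is g = r − D₁/P₀.
g = 0.0653 − 8.05/267.38 = 0.0653 − 0.03011 = 0.03519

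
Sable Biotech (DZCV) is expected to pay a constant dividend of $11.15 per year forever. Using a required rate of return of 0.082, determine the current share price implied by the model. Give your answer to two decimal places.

$135.98

Zero-growth DDM (perpetuity): P₀ = D/r = 11.15 / 0.082 = 135.9756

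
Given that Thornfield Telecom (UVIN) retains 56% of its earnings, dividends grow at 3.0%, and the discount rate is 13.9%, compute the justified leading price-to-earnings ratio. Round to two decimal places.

Payout ratio b = 1 − 0.56 = 0.44.
Justified leading P/E = b/(r−g) = 0.44/(0.139−0.03) = 4.0367

4.04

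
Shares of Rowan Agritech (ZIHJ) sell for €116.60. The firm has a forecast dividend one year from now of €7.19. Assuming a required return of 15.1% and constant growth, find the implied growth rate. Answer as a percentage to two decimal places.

8.93%

From P₀ = D₁/(r − g), the implied growth is g = r − D₁/P₀.
g = 0.151 − 7.19/116.60 = 0.151 − 0.06166 = 0.08934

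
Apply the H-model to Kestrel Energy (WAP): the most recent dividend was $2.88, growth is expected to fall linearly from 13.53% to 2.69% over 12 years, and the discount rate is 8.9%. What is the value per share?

H-model: P₀ = D₀[(1+g_L) + H(g_S−g_L)]/(r−g_L), with H = 12/2 = 6.
P₀ = 2.88 × [(1+0.0269) + 6×(0.1353−0.0269)] / (0.089−0.0269)
   = 2.88 × 1.6773 / 0.0621 = 77.7878

$77.79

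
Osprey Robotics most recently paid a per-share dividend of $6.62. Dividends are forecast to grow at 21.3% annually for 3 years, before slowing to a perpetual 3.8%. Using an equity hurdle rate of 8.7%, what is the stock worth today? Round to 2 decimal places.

Two-stage DDM. Project D₁…D_3 at 0.213, terminal growth 0.038, discount at r = 0.087.
D_1 = 8.0301
D_2 = 9.7405
D_3 = 11.8152
Terminal value at t=3: TV = D_4/(r−g) = 12.2642/(0.087−0.038) = 250.2889
P₀ = 8.0301/(1+0.087)^1 + 9.7405/(1+0.087)^2 + 11.8152/(1+0.087)^3 + 250.2889/(1+0.087)^3 = 219.7039

$219.70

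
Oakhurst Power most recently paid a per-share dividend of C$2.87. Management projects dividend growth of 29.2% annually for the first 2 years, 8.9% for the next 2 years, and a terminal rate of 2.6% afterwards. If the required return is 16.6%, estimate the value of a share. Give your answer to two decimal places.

C$35.59

Three-stage DDM. Project D₁…D_4; terminal Gordon value at t=4 with g = 0.026; discount at r = 0.166.
D_1 = 3.7080
D_2 = 4.7908
D_3 = 5.2172
D_4 = 5.6815
TV_4 = 5.8292/(0.166−0.026) = 41.6372
P₀ = Σ Dₜ/(1+r)ᵗ + TV_4/(1+r)^4 = 35.5950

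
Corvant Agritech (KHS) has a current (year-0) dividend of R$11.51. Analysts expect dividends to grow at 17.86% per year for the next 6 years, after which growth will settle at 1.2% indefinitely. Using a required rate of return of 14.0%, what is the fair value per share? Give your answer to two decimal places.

Two-stage DDM. Project D₁…D_6 at 0.1786, terminal growth 0.012, discount at r = 0.14.
D_1 = 13.5657
D_2 = 15.9885
D_3 = 18.8441
D_4 = 22.2096
D_5 = 26.1763
D_6 = 30.8513
Terminal value at t=6: TV = D_7/(r−g) = 31.2215/(0.14−0.012) = 243.9184
P₀ = 13.5657/(1+0.14)^1 + 15.9885/(1+0.14)^2 + 18.8441/(1+0.14)^3 + 22.2096/(1+0.14)^4 + 26.1763/(1+0.14)^5 + 30.8513/(1+0.14)^6 + 243.9184/(1+0.14)^6 = 188.8480

R$188.85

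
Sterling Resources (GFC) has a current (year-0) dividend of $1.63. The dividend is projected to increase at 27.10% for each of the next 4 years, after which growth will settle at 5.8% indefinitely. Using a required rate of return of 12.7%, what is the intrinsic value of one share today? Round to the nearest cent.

$49.32

Two-stage DDM. Project D₁…D_4 at 0.271, terminal growth 0.058, discount at r = 0.127.
D_1 = 2.0717
D_2 = 2.6332
D_3 = 3.3468
D_4 = 4.2537
Terminal value at t=4: TV = D_5/(r−g) = 4.5004/(0.127−0.058) = 65.2238
P₀ = 2.0717/(1+0.127)^1 + 2.6332/(1+0.127)^2 + 3.3468/(1+0.127)^3 + 4.2537/(1+0.127)^4 + 65.2238/(1+0.127)^4 = 49.3169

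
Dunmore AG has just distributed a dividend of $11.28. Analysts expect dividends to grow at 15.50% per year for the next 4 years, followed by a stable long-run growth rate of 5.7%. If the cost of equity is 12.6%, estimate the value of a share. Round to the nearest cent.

Two-stage DDM. Project D₁…D_4 at 0.155, terminal growth 0.057, discount at r = 0.126.
D_1 = 13.0284
D_2 = 15.0478
D_3 = 17.3802
D_4 = 20.0741
Terminal value at t=4: TV = D_5/(r−g) = 21.2184/(0.126−0.057) = 307.5126
P₀ = 13.0284/(1+0.126)^1 + 15.0478/(1+0.126)^2 + 17.3802/(1+0.126)^3 + 20.0741/(1+0.126)^4 + 307.5126/(1+0.126)^4 = 239.3985

$239.40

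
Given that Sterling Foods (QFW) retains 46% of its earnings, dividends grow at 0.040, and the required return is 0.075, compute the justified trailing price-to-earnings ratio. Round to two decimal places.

Payout ratio b = 1 − 0.46 = 0.54.
Justified trailing P/E = b(1+g)/(r−g) = 0.54×(1+0.04)/(0.075−0.04) = 16.0457

16.05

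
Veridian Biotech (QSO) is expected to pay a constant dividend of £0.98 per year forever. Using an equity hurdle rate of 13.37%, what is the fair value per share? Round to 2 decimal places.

£7.33

Zero-growth DDM (perpetuity): P₀ = D/r = 0.98 / 0.1337 = 7.3298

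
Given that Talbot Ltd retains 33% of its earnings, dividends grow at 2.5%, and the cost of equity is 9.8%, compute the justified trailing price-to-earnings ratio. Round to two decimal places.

Payout ratio b = 1 − 0.33 = 0.67.
Justified trailing P/E = b(1+g)/(r−g) = 0.67×(1+0.025)/(0.098−0.025) = 9.4075

9.41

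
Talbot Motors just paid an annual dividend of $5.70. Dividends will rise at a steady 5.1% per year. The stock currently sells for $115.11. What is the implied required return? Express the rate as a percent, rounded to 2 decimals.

10.30%

Rearranging the constant-growth DDM: r = D₁/P₀ + g.
D₁ = 5.70 × (1 + 0.051) = 5.9907.
r = 5.9907 / 115.11 + 0.051 = 0.05204 + 0.051 = 0.10304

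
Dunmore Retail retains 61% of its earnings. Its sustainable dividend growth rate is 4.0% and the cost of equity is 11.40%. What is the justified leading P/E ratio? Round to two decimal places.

5.27

Payout ratio b = 1 − 0.61 = 0.39.
Justified leading P/E = b/(r−g) = 0.39/(0.114−0.04) = 5.2703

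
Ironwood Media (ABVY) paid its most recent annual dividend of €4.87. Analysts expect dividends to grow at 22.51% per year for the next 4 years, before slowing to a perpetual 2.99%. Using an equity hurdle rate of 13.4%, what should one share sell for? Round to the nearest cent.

€89.35

Two-stage DDM. Project D₁…D_4 at 0.2251, terminal growth 0.0299, discount at r = 0.134.
D_1 = 5.9662
D_2 = 7.3092
D_3 = 8.9545
D_4 = 10.9702
Terminal value at t=4: TV = D_5/(r−g) = 11.2982/(0.134−0.0299) = 108.5324
P₀ = 5.9662/(1+0.134)^1 + 7.3092/(1+0.134)^2 + 8.9545/(1+0.134)^3 + 10.9702/(1+0.134)^4 + 108.5324/(1+0.134)^4 = 89.3502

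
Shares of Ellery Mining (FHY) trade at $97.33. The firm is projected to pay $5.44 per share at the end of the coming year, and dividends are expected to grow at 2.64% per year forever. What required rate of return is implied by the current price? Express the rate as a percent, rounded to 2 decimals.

8.23%

Rearranging the constant-growth DDM: r = D₁/P₀ + g.
r = 5.4400 / 97.33 + 0.0264 = 0.05589 + 0.0264 = 0.08229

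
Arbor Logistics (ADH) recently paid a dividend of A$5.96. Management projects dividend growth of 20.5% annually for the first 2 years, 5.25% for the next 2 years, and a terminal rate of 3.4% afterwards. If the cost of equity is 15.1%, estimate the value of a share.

A$72.48

Three-stage DDM. Project D₁…D_4; terminal Gordon value at t=4 with g = 0.034; discount at r = 0.151.
D_1 = 7.1818
D_2 = 8.6541
D_3 = 9.1084
D_4 = 9.5866
TV_4 = 9.9125/(0.151−0.034) = 84.7226
P₀ = Σ Dₜ/(1+r)ᵗ + TV_4/(1+r)^4 = 72.4797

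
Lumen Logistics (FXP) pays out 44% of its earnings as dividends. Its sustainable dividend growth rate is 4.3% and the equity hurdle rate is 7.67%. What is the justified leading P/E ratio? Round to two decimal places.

13.06

Justified leading P/E = b/(r−g) = 0.44/(0.0767−0.043) = 13.0564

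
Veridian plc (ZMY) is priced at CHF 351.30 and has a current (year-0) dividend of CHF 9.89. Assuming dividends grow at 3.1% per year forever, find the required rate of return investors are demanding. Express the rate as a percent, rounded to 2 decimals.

6.00%

Rearranging the constant-growth DDM: r = D₁/P₀ + g.
D₁ = 9.89 × (1 + 0.031) = 10.1966.
r = 10.1966 / 351.30 + 0.031 = 0.02903 + 0.031 = 0.06003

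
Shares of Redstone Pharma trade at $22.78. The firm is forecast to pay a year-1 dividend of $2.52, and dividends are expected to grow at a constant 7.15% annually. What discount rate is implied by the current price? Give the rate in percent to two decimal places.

Rearranging the constant-growth DDM: r = D₁/P₀ + g.
r = 2.5200 / 22.78 + 0.0715 = 0.11062 + 0.0715 = 0.18212

18.21%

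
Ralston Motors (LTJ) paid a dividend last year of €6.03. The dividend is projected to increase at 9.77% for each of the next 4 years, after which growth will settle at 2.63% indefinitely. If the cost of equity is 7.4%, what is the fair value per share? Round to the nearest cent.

€167.06

Two-stage DDM. Project D₁…D_4 at 0.0977, terminal growth 0.0263, discount at r = 0.074.
D_1 = 6.6191
D_2 = 7.2658
D_3 = 7.9757
D_4 = 8.7549
Terminal value at t=4: TV = D_5/(r−g) = 8.9852/(0.074−0.0263) = 188.3683
P₀ = 6.6191/(1+0.074)^1 + 7.2658/(1+0.074)^2 + 7.9757/(1+0.074)^3 + 8.7549/(1+0.074)^4 + 188.3683/(1+0.074)^4 = 167.0567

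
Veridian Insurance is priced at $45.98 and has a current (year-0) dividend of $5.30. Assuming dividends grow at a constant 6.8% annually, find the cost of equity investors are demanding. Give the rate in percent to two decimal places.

Rearranging the constant-growth DDM: r = D₁/P₀ + g.
D₁ = 5.30 × (1 + 0.068) = 5.6604.
r = 5.6604 / 45.98 + 0.068 = 0.12311 + 0.068 = 0.19111

19.11%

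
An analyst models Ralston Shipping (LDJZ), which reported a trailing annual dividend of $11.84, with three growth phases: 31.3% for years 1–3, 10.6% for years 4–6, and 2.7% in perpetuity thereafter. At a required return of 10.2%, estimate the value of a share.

Three-stage DDM. Project D₁…D_6; terminal Gordon value at t=6 with g = 0.027; discount at r = 0.102.
D_1 = 15.5459
D_2 = 20.4118
D_3 = 26.8007
D_4 = 29.6416
D_5 = 32.7836
D_6 = 36.2586
TV_6 = 37.2376/(0.102−0.027) = 496.5014
P₀ = Σ Dₜ/(1+r)ᵗ + TV_6/(1+r)^6 = 388.6816

$388.68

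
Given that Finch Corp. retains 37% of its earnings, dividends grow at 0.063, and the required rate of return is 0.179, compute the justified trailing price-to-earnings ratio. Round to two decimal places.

5.77

Payout ratio b = 1 − 0.37 = 0.63.
Justified trailing P/E = b(1+g)/(r−g) = 0.63×(1+0.063)/(0.179−0.063) = 5.7732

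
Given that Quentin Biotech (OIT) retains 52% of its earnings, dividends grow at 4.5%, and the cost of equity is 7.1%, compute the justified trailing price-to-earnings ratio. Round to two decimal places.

19.29

Payout ratio b = 1 − 0.52 = 0.48.
Justified trailing P/E = b(1+g)/(r−g) = 0.48×(1+0.045)/(0.071−0.045) = 19.2923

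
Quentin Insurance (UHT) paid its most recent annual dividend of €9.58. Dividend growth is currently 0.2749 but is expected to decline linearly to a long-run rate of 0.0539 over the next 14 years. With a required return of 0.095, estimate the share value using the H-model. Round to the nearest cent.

€606.24

H-model: P₀ = D₀[(1+g_L) + H(g_S−g_L)]/(r−g_L), with H = 14/2 = 7.
P₀ = 9.58 × [(1+0.0539) + 7×(0.2749−0.0539)] / (0.095−0.0539)
   = 9.58 × 2.6009 / 0.0411 = 606.2438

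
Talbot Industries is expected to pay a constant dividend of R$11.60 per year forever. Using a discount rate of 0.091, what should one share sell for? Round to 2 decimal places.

Zero-growth DDM (perpetuity): P₀ = D/r = 11.60 / 0.091 = 127.4725

R$127.47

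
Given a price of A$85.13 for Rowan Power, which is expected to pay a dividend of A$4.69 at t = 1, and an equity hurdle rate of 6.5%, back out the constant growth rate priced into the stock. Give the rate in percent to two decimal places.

From P₀ = D₁/(r − g), the implied growth is g = r − D₁/P₀.
g = 0.065 − 4.69/85.13 = 0.065 − 0.05509 = 0.00991

0.99%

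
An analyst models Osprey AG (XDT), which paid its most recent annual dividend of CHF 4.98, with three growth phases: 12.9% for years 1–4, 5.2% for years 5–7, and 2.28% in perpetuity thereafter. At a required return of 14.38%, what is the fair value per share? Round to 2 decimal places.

Three-stage DDM. Project D₁…D_7; terminal Gordon value at t=7 with g = 0.0228; discount at r = 0.1438.
D_1 = 5.6224
D_2 = 6.3477
D_3 = 7.1666
D_4 = 8.0911
D_5 = 8.5118
D_6 = 8.9544
D_7 = 9.4200
TV_7 = 9.6348/(0.1438−0.0228) = 79.6265
P₀ = Σ Dₜ/(1+r)ᵗ + TV_7/(1+r)^7 = 62.3975

CHF 62.40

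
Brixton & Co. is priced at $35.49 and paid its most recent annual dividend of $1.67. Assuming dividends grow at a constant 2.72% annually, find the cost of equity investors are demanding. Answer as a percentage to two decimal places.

7.55%

Rearranging the constant-growth DDM: r = D₁/P₀ + g.
D₁ = 1.67 × (1 + 0.0272) = 1.7154.
r = 1.7154 / 35.49 + 0.0272 = 0.04834 + 0.0272 = 0.07554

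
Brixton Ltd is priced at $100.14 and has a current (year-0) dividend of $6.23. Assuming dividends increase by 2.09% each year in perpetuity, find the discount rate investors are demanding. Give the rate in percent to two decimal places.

8.44%

Rearranging the constant-growth DDM: r = D₁/P₀ + g.
D₁ = 6.23 × (1 + 0.0209) = 6.3602.
r = 6.3602 / 100.14 + 0.0209 = 0.06351 + 0.0209 = 0.08441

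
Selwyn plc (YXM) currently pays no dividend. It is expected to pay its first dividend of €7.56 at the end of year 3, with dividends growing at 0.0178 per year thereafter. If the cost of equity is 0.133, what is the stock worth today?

Deferred-dividend DDM. At t=2 the remaining stream is a growing perpetuity with first payment D_3 = 7.56.
V_2 = D_3/(r−g) = 7.56/(0.133−0.0178) = 65.6250
P₀ = V_2/(1+r)^2 = 65.6250/(1+0.133)^2 = 51.1222

€51.12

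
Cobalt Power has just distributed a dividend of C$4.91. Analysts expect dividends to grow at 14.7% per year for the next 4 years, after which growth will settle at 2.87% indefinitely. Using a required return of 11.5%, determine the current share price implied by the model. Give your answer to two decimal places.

Two-stage DDM. Project D₁…D_4 at 0.147, terminal growth 0.0287, discount at r = 0.115.
D_1 = 5.6318
D_2 = 6.4596
D_3 = 7.4092
D_4 = 8.4984
Terminal value at t=4: TV = D_5/(r−g) = 8.7423/(0.115−0.0287) = 101.3009
P₀ = 5.6318/(1+0.115)^1 + 6.4596/(1+0.115)^2 + 7.4092/(1+0.115)^3 + 8.4984/(1+0.115)^4 + 101.3009/(1+0.115)^4 = 86.6313

C$86.63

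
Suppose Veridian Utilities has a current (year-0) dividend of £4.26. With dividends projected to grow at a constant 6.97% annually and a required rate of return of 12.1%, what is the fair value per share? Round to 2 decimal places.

Gordon growth model: P₀ = D₁/(r − g). D₁ = 4.26 × (1 + 0.0697) = 4.5569.
P₀ = 4.5569 / (0.121 − 0.0697) = 4.5569 / 0.0513 = 88.8289

£88.83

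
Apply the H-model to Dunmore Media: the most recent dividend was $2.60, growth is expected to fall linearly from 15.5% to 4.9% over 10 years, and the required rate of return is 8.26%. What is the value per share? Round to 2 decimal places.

H-model: P₀ = D₀[(1+g_L) + H(g_S−g_L)]/(r−g_L), with H = 10/2 = 5.
P₀ = 2.60 × [(1+0.049) + 5×(0.155−0.049)] / (0.0826−0.049)
   = 2.60 × 1.5790 / 0.0336 = 122.1845

$122.18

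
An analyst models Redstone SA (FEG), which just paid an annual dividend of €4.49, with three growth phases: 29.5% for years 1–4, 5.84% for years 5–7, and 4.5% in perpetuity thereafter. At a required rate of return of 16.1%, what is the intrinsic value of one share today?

€88.59

Three-stage DDM. Project D₁…D_7; terminal Gordon value at t=7 with g = 0.045; discount at r = 0.161.
D_1 = 5.8145
D_2 = 7.5298
D_3 = 9.7511
D_4 = 12.6277
D_5 = 13.3652
D_6 = 14.1457
D_7 = 14.9718
TV_7 = 15.6456/(0.161−0.045) = 134.8755
P₀ = Σ Dₜ/(1+r)ᵗ + TV_7/(1+r)^7 = 88.5893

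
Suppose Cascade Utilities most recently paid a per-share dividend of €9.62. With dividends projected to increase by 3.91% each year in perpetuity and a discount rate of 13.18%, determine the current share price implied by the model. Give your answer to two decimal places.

Gordon growth model: P₀ = D₁/(r − g). D₁ = 9.62 × (1 + 0.0391) = 9.9961.
P₀ = 9.9961 / (0.1318 − 0.0391) = 9.9961 / 0.0927 = 107.8332

€107.83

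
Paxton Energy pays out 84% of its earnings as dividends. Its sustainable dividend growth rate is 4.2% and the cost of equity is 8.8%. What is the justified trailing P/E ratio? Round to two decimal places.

Justified trailing P/E = b(1+g)/(r−g) = 0.84×(1+0.042)/(0.088−0.042) = 19.0278

19.03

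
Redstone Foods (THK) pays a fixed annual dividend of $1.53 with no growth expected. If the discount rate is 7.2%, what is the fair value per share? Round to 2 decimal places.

$21.25

Zero-growth DDM (perpetuity): P₀ = D/r = 1.53 / 0.072 = 21.2500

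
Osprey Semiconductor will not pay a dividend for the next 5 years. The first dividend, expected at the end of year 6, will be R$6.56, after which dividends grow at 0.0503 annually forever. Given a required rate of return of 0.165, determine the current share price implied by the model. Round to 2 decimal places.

R$26.65

Deferred-dividend DDM. At t=5 the remaining stream is a growing perpetuity with first payment D_6 = 6.56.
V_5 = D_6/(r−g) = 6.56/(0.165−0.0503) = 57.1927
P₀ = V_5/(1+r)^5 = 57.1927/(1+0.165)^5 = 26.6508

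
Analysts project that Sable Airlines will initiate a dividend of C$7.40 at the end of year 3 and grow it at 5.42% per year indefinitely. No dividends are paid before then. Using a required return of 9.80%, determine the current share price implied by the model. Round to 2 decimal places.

C$140.14

Deferred-dividend DDM. At t=2 the remaining stream is a growing perpetuity with first payment D_3 = 7.40.
V_2 = D_3/(r−g) = 7.40/(0.098−0.0542) = 168.9498
P₀ = V_2/(1+r)^2 = 168.9498/(1+0.098)^2 = 140.1370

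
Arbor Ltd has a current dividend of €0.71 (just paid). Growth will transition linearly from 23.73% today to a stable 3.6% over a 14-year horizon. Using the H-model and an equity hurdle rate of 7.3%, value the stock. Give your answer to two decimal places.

€46.92

H-model: P₀ = D₀[(1+g_L) + H(g_S−g_L)]/(r−g_L), with H = 14/2 = 7.
P₀ = 0.71 × [(1+0.036) + 7×(0.2373−0.036)] / (0.073−0.036)
   = 0.71 × 2.4451 / 0.037 = 46.9195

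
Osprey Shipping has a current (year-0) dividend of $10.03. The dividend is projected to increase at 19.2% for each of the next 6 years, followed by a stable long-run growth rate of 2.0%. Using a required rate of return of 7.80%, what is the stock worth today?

Two-stage DDM. Project D₁…D_6 at 0.192, terminal growth 0.02, discount at r = 0.078.
D_1 = 11.9558
D_2 = 14.2513
D_3 = 16.9875
D_4 = 20.2491
D_5 = 24.1369
D_6 = 28.7712
Terminal value at t=6: TV = D_7/(r−g) = 29.3467/(0.078−0.02) = 505.9768
P₀ = 11.9558/(1+0.078)^1 + 14.2513/(1+0.078)^2 + 16.9875/(1+0.078)^3 + 20.2491/(1+0.078)^4 + 24.1369/(1+0.078)^5 + 28.7712/(1+0.078)^6 + 505.9768/(1+0.078)^6 = 409.2399

$409.24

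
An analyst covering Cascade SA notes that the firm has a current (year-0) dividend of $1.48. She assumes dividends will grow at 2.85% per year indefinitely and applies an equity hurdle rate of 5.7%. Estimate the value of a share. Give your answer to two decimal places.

$53.41

Gordon growth model: P₀ = D₁/(r − g). D₁ = 1.48 × (1 + 0.0285) = 1.5222.
P₀ = 1.5222 / (0.057 − 0.0285) = 1.5222 / 0.0285 = 53.4098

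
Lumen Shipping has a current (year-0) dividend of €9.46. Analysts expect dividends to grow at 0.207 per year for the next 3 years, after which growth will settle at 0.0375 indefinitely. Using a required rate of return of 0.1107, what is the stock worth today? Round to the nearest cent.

Two-stage DDM. Project D₁…D_3 at 0.207, terminal growth 0.0375, discount at r = 0.1107.
D_1 = 11.4182
D_2 = 13.7818
D_3 = 16.6346
Terminal value at t=3: TV = D_4/(r−g) = 17.2584/(0.1107−0.0375) = 235.7708
P₀ = 11.4182/(1+0.1107)^1 + 13.7818/(1+0.1107)^2 + 16.6346/(1+0.1107)^3 + 235.7708/(1+0.1107)^3 = 205.6596

€205.66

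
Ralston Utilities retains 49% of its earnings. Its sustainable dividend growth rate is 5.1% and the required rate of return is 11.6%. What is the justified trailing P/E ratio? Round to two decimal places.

8.25

Payout ratio b = 1 − 0.49 = 0.51.
Justified trailing P/E = b(1+g)/(r−g) = 0.51×(1+0.051)/(0.116−0.051) = 8.2463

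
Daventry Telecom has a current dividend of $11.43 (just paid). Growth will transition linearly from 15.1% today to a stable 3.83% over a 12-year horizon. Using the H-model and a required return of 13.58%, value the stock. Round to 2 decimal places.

H-model: P₀ = D₀[(1+g_L) + H(g_S−g_L)]/(r−g_L), with H = 12/2 = 6.
P₀ = 11.43 × [(1+0.0383) + 6×(0.151−0.0383)] / (0.1358−0.0383)
   = 11.43 × 1.7145 / 0.0975 = 200.9922

$200.99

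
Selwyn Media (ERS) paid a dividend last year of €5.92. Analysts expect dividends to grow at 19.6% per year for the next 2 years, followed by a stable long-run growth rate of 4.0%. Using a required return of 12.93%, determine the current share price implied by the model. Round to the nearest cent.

Two-stage DDM. Project D₁…D_2 at 0.196, terminal growth 0.04, discount at r = 0.1293.
D_1 = 7.0803
D_2 = 8.4681
Terminal value at t=2: TV = D_3/(r−g) = 8.8068/(0.1293−0.04) = 98.6202
P₀ = 7.0803/(1+0.1293)^1 + 8.4681/(1+0.1293)^2 + 98.6202/(1+0.1293)^2 = 90.2395

€90.24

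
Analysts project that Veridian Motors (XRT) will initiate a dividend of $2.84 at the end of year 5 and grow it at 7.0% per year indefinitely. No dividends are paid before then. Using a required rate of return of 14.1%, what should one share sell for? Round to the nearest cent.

$23.60

Deferred-dividend DDM. At t=4 the remaining stream is a growing perpetuity with first payment D_5 = 2.84.
V_4 = D_5/(r−g) = 2.84/(0.141−0.07) = 40.0000
P₀ = V_4/(1+r)^4 = 40.0000/(1+0.141)^4 = 23.6003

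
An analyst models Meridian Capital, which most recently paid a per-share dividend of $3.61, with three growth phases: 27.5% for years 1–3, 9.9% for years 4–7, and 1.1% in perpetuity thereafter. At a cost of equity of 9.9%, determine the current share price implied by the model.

Three-stage DDM. Project D₁…D_7; terminal Gordon value at t=7 with g = 0.011; discount at r = 0.099.
D_1 = 4.6027
D_2 = 5.8685
D_3 = 7.4823
D_4 = 8.2231
D_5 = 9.0372
D_6 = 9.9319
D_7 = 10.9151
TV_7 = 11.0352/(0.099−0.011) = 125.3998
P₀ = Σ Dₜ/(1+r)ᵗ + TV_7/(1+r)^7 = 101.9927

$101.99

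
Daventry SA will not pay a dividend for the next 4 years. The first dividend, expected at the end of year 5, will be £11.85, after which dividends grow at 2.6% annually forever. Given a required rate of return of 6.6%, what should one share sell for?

Deferred-dividend DDM. At t=4 the remaining stream is a growing perpetuity with first payment D_5 = 11.85.
V_4 = D_5/(r−g) = 11.85/(0.066−0.026) = 296.2500
P₀ = V_4/(1+r)^4 = 296.2500/(1+0.066)^4 = 229.4191

£229.42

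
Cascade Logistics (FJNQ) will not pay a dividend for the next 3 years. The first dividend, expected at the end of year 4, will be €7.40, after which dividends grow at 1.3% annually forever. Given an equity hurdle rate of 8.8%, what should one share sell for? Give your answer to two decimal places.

€76.61

Deferred-dividend DDM. At t=3 the remaining stream is a growing perpetuity with first payment D_4 = 7.40.
V_3 = D_4/(r−g) = 7.40/(0.088−0.013) = 98.6667
P₀ = V_3/(1+r)^3 = 98.6667/(1+0.088)^3 = 76.6097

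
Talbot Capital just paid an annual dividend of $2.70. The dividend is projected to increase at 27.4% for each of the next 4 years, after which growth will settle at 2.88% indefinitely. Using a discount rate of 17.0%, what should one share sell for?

Two-stage DDM. Project D₁…D_4 at 0.274, terminal growth 0.0288, discount at r = 0.17.
D_1 = 3.4398
D_2 = 4.3823
D_3 = 5.5831
D_4 = 7.1128
Terminal value at t=4: TV = D_5/(r−g) = 7.3177/(0.17−0.0288) = 51.8248
P₀ = 3.4398/(1+0.17)^1 + 4.3823/(1+0.17)^2 + 5.5831/(1+0.17)^3 + 7.1128/(1+0.17)^4 + 51.8248/(1+0.17)^4 = 41.0793

$41.08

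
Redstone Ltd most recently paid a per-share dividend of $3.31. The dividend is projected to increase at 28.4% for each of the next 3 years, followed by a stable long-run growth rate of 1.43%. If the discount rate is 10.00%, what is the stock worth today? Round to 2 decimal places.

$75.94

Two-stage DDM. Project D₁…D_3 at 0.284, terminal growth 0.0143, discount at r = 0.1.
D_1 = 4.2500
D_2 = 5.4571
D_3 = 7.0069
Terminal value at t=3: TV = D_4/(r−g) = 7.1071/(0.1−0.0143) = 82.9294
P₀ = 4.2500/(1+0.1)^1 + 5.4571/(1+0.1)^2 + 7.0069/(1+0.1)^3 + 82.9294/(1+0.1)^3 = 75.9441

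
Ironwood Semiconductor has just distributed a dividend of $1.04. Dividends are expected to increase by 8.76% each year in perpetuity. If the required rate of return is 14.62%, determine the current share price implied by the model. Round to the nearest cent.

$19.30

Gordon growth model: P₀ = D₁/(r − g). D₁ = 1.04 × (1 + 0.0876) = 1.1311.
P₀ = 1.1311 / (0.1462 − 0.0876) = 1.1311 / 0.0586 = 19.3021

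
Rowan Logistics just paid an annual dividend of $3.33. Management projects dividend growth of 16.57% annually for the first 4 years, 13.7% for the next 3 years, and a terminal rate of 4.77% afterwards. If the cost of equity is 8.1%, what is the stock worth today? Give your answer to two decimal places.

$195.95

Three-stage DDM. Project D₁…D_7; terminal Gordon value at t=7 with g = 0.0477; discount at r = 0.081.
D_1 = 3.8818
D_2 = 4.5250
D_3 = 5.2748
D_4 = 6.1488
D_5 = 6.9912
D_6 = 7.9490
D_7 = 9.0380
TV_7 = 9.4691/(0.081−0.0477) = 284.3580
P₀ = Σ Dₜ/(1+r)ᵗ + TV_7/(1+r)^7 = 195.9476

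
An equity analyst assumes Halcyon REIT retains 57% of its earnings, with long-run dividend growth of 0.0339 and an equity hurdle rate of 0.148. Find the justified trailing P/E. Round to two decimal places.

Payout ratio b = 1 − 0.57 = 0.43.
Justified trailing P/E = b(1+g)/(r−g) = 0.43×(1+0.0339)/(0.148−0.0339) = 3.8964

3.90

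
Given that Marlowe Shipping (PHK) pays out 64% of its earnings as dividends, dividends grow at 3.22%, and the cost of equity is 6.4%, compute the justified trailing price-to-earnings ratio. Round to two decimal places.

20.77

Justified trailing P/E = b(1+g)/(r−g) = 0.64×(1+0.0322)/(0.064−0.0322) = 20.7738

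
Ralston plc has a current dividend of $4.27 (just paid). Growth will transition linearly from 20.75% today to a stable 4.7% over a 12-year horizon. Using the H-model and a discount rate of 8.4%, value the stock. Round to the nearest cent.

$231.96

H-model: P₀ = D₀[(1+g_L) + H(g_S−g_L)]/(r−g_L), with H = 12/2 = 6.
P₀ = 4.27 × [(1+0.047) + 6×(0.2075−0.047)] / (0.084−0.047)
   = 4.27 × 2.0100 / 0.037 = 231.9649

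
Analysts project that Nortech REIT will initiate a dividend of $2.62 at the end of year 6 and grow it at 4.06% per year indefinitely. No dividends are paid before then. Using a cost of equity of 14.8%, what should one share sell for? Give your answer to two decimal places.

Deferred-dividend DDM. At t=5 the remaining stream is a growing perpetuity with first payment D_6 = 2.62.
V_5 = D_6/(r−g) = 2.62/(0.148−0.0406) = 24.3948
P₀ = V_5/(1+r)^5 = 24.3948/(1+0.148)^5 = 12.2345

$12.23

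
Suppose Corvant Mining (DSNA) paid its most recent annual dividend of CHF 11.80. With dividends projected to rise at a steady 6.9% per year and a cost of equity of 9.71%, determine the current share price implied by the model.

Gordon growth model: P₀ = D₁/(r − g). D₁ = 11.80 × (1 + 0.069) = 12.6142.
P₀ = 12.6142 / (0.0971 − 0.069) = 12.6142 / 0.0281 = 448.9039

CHF 448.90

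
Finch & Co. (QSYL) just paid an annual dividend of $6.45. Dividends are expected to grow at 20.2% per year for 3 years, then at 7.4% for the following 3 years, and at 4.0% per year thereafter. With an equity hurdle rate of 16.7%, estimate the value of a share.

$83.47

Three-stage DDM. Project D₁…D_6; terminal Gordon value at t=6 with g = 0.04; discount at r = 0.167.
D_1 = 7.7529
D_2 = 9.3190
D_3 = 11.2014
D_4 = 12.0303
D_5 = 12.9206
D_6 = 13.8767
TV_6 = 14.4318/(0.167−0.04) = 113.6359
P₀ = Σ Dₜ/(1+r)ᵗ + TV_6/(1+r)^6 = 83.4707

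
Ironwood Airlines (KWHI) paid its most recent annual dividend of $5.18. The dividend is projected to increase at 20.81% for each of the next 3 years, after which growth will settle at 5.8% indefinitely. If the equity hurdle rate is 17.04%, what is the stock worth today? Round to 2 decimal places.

Two-stage DDM. Project D₁…D_3 at 0.2081, terminal growth 0.058, discount at r = 0.1704.
D_1 = 6.2580
D_2 = 7.5602
D_3 = 9.1335
Terminal value at t=3: TV = D_4/(r−g) = 9.6633/(0.1704−0.058) = 85.9721
P₀ = 6.2580/(1+0.1704)^1 + 7.5602/(1+0.1704)^2 + 9.1335/(1+0.1704)^3 + 85.9721/(1+0.1704)^3 = 70.1863

$70.19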